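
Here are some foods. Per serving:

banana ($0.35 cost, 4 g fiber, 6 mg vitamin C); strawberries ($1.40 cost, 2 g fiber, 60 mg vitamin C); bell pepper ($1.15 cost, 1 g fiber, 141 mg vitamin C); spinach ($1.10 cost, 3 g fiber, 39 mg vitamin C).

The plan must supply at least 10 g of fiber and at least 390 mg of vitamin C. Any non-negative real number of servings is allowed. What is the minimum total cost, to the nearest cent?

$3.73

The cheapest plan sits at a corner of the feasible region — with two constraints it uses at most two foods.
banana only: max(10/4, 390/6) = 65 servings → $22.75.
strawberries only: max(10/2, 390/60) = 6.5 servings → $9.10.
bell pepper only: max(10/1, 390/141) = 10 servings → $11.50.
spinach only: max(10/3, 390/39) = 10 servings → $11.00.
banana + strawberries with both targets exact would need a negative amount; discard.
banana + bell pepper with both tight: 1.828 servings and 2.688 servings → $3.73.
banana + spinach: the both-tight solution has a negative serving — not a feasible corner.
strawberries + bell pepper with both tight: 4.595 servings and 0.8108 servings → $7.36.
strawberries + spinach: the both-tight solution has a negative serving — not a feasible corner.
bell pepper + spinach with both tight: 2.031 servings and 2.656 servings → $5.26.
So the least-cost plan costs $3.73.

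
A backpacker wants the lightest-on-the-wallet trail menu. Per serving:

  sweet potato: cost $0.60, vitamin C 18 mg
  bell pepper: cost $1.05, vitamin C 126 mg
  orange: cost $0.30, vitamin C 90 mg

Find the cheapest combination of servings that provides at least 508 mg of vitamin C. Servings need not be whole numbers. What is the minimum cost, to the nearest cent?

$1.69

Cost per mg of vitamin C: orange $0.0033, bell pepper $0.0083, sweet potato $0.0333.
With no serving limits, use only orange: 508 mg / 90 mg = 5.644 servings × $0.30 = $1.69.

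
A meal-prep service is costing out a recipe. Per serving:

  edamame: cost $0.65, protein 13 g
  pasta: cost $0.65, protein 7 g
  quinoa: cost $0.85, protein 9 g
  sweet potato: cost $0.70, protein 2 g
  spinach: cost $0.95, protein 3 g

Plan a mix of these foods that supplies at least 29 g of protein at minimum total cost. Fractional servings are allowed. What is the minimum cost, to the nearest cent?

$1.45

Cost per g of protein: edamame $0.0500, pasta $0.0929, quinoa $0.0944, spinach $0.3167, sweet potato $0.3500.
With no serving limits, use only edamame: 29 g / 13 g = 2.231 servings × $0.65 = $1.45.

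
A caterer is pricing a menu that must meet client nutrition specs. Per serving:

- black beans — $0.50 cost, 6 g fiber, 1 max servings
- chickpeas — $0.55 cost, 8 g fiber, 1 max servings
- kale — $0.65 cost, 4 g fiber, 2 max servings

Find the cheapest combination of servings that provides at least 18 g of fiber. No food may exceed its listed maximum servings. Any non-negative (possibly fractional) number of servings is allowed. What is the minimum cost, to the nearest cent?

$1.70

Cost per g of fiber: chickpeas $0.0688, black beans $0.0833, kale $0.1625.
Take 1 serving of chickpeas: +8.0 g fiber for $0.55 (total $0.55, still need 10.0 g).
Take 1 serving of black beans: +6.0 g fiber for $0.50 (total $1.05, still need 4.0 g).
Take 1 serving of kale: +4.0 g fiber for $0.65 (total $1.70, still need 0.0 g).
Greedy by cheapest-per-g is optimal for a single linear constraint, so the minimum cost is $1.70.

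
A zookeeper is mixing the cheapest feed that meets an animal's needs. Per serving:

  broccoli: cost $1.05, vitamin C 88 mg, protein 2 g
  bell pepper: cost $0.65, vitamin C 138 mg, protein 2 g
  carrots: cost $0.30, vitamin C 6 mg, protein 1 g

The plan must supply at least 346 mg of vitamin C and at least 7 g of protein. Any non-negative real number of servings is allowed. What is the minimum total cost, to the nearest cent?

$2.22

A basic optimal solution has at most two foods positive. Try each food alone and each pair with both targets met exactly.
broccoli only: max(346/88, 7/2) = 3.932 servings → $4.13.
bell pepper only: max(346/138, 7/2) = 3.5 servings → $2.27.
carrots only: max(346/6, 7/1) = 57.67 servings → $17.30.
broccoli + bell pepper with both tight: 2.74 servings and 0.76 servings → $3.37.
broccoli + carrots: intersection lies outside the first quadrant.
bell pepper + carrots with both tight: 2.413 servings and 2.175 servings → $2.22.
So the least-cost plan costs $2.22.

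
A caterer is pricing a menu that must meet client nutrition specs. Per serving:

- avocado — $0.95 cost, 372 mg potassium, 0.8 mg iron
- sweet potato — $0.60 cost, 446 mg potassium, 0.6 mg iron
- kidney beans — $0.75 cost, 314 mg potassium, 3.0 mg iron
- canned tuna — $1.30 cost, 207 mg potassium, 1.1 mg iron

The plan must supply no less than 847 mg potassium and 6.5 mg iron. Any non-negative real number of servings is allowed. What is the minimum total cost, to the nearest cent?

$1.82

For a min-cost LP with two ≥-constraints, a basic feasible solution has at most two positive variables.
avocado only: max(847/372, 6.5/0.8) = 8.125 servings → $7.72.
sweet potato only: max(847/446, 6.5/0.6) = 10.83 servings → $6.50.
kidney beans only: max(847/314, 6.5/3.0) = 2.697 servings → $2.02.
canned tuna only: max(847/207, 6.5/1.1) = 5.909 servings → $7.68.
avocado + sweet potato with both targets exact would need a negative amount; discard.
avocado + kidney beans with both tight: 0.5782 servings and 2.012 servings → $2.06.
avocado + canned tuna: the both-tight solution has a negative serving — not a feasible corner.
sweet potato + kidney beans with both tight: 0.4349 servings and 2.08 servings → $1.82.
sweet potato + canned tuna: the both-tight solution has a negative serving — not a feasible corner.
kidney beans + canned tuna with both tight: 1.501 servings and 1.814 servings → $3.48.
So the least-cost plan costs $1.82.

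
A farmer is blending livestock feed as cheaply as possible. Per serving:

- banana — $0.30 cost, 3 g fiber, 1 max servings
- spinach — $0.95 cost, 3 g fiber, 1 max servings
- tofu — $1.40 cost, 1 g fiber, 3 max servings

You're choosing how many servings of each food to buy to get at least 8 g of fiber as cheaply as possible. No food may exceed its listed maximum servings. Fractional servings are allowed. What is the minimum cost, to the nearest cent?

Cost per g of fiber: banana $0.1000, spinach $0.3167, tofu $1.4000.
Take 1 serving of banana: +3.0 g fiber for $0.30 (total $0.30, still need 5.0 g).
Take 1 serving of spinach: +3.0 g fiber for $0.95 (total $1.25, still need 2.0 g).
Take 2 servings of tofu: +2.0 g fiber for $2.80 (total $4.05, still need 0.0 g).
Greedy by cheapest-per-g is optimal for a single linear constraint, so the minimum cost is $4.05.

$4.05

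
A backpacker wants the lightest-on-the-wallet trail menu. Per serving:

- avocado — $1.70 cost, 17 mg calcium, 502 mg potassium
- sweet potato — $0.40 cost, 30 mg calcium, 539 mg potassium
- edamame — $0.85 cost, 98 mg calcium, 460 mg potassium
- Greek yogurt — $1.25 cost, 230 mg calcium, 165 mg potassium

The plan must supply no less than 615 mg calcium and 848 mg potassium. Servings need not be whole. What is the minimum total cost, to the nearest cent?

This is a tiny linear program; its minimum lies at a vertex of the feasible set. List the vertices and price them.
avocado only: max(615/17, 848/502) = 36.18 servings → $61.50.
sweet potato only: max(615/30, 848/539) = 20.5 servings → $8.20.
edamame only: max(615/98, 848/460) = 6.276 servings → $5.33.
Greek yogurt only: max(615/230, 848/165) = 5.139 servings → $6.42.
avocado + sweet potato: intersection lies outside the first quadrant.
avocado + edamame with both targets exact would need a negative amount; discard.
avocado + Greek yogurt with both tight: 0.8305 servings and 2.613 servings → $4.68.
sweet potato + edamame: the both-tight solution has a negative serving — not a feasible corner.
sweet potato + Greek yogurt with both tight: 0.7861 servings and 2.571 servings → $3.53.
edamame + Greek yogurt with both tight: 1.044 servings and 2.229 servings → $3.67.
So the least-cost plan costs $3.53.

$3.53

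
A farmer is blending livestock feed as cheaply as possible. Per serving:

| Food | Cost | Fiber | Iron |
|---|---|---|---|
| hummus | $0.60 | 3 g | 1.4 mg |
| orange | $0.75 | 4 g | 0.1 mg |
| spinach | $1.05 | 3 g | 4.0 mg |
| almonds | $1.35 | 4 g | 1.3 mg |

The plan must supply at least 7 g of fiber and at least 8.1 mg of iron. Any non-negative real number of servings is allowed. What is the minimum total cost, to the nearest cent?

For a min-cost LP with two ≥-constraints, a basic feasible solution has at most two positive variables.
hummus only: max(7/3, 8.1/1.4) = 5.786 servings → $3.47.
orange only: max(7/4, 8.1/0.1) = 81 servings → $60.75.
spinach only: max(7/3, 8.1/4.0) = 2.333 servings → $2.45.
almonds only: max(7/4, 8.1/1.3) = 6.231 servings → $8.41.
hummus + orange: the both-tight solution has a negative serving — not a feasible corner.
hummus + spinach with both tight: 0.4744 servings and 1.859 servings → $2.24.
hummus + almonds: the both-tight solution has a negative serving — not a feasible corner.
orange + spinach with both tight: 0.2357 servings and 2.019 servings → $2.30.
orange + almonds: intersection lies outside the first quadrant.
spinach + almonds with both tight: 1.926 servings and 0.3058 servings → $2.43.
So the least-cost plan costs $2.24.

$2.24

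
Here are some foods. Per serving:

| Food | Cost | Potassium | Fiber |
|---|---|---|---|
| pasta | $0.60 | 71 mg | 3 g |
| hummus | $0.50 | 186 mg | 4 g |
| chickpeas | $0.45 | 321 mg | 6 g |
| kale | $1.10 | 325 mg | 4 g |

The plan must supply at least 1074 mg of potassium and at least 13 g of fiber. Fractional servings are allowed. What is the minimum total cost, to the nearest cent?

Compare the cost at each extreme point of the feasible region.
pasta only: max(1074/71, 13/3) = 15.13 servings → $9.08.
hummus only: max(1074/186, 13/4) = 5.774 servings → $2.89.
chickpeas only: max(1074/321, 13/6) = 3.346 servings → $1.51.
kale only: max(1074/325, 13/4) = 3.305 servings → $3.64.
pasta + hummus: intersection lies outside the first quadrant.
pasta + chickpeas: intersection lies outside the first quadrant.
pasta + kale: intersection lies outside the first quadrant.
hummus + chickpeas: intersection lies outside the first quadrant.
hummus + kale: the both-tight solution has a negative serving — not a feasible corner.
chickpeas + kale with both targets exact would need a negative amount; discard.
The minimum over all feasible corners is $1.51.

$1.51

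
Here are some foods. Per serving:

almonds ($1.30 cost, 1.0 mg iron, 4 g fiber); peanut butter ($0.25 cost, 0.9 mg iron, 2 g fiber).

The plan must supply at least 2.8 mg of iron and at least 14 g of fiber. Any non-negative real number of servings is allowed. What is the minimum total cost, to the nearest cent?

$1.75

For a min-cost LP with two ≥-constraints, a basic feasible solution has at most two positive variables.
almonds only: max(2.8/1.0, 14/4) = 3.5 servings → $4.55.
peanut butter only: max(2.8/0.9, 14/2) = 7 servings → $1.75.
almonds + peanut butter: the both-tight solution has a negative serving — not a feasible corner.
Cheapest feasible corner: $1.75.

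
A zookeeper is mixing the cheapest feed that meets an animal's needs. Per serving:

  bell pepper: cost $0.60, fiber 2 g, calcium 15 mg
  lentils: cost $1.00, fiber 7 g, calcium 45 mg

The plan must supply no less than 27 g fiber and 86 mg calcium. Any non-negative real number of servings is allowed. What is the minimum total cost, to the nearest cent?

Two binding constraints pin down two serving amounts, so the optimal mix uses at most two foods. The candidates are each food alone (scaled to the tighter of fiber/calcium) and each pair with both constraints tight.
bell pepper only: max(27/2, 86/15) = 13.5 servings → $8.10.
lentils only: max(27/7, 86/45) = 3.857 servings → $3.86.
bell pepper + lentils with both targets exact would need a negative amount; discard.
The minimum over all feasible corners is $3.86.

$3.86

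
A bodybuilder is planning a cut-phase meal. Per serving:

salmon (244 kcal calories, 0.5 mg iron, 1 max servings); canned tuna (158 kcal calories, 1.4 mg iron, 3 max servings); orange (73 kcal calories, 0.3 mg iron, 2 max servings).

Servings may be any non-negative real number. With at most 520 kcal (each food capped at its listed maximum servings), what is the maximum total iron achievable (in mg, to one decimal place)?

Iron per kcal: canned tuna 0.008861, orange 0.00411, salmon 0.002049.
Take 3 servings of canned tuna: uses 474 kcal, +4.2 mg iron (running total 4.2 mg).
Take 0.6301 servings of orange: uses 46 kcal, +0.2 mg iron (running total 4.4 mg).
Filling greedily by iron-per-kcal is optimal for one linear limit, giving 4.4 mg.

4.4 mg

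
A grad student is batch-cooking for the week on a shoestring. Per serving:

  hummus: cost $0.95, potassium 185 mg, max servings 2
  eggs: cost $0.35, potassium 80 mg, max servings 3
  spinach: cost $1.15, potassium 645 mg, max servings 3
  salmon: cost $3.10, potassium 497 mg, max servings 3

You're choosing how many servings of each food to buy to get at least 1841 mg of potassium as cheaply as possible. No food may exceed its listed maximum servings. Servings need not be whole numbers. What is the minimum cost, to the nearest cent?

$3.28

Cost per mg of potassium: spinach $0.0018, eggs $0.0044, hummus $0.0051, salmon $0.0062.
Take 2.854 servings of spinach: +1841.0 mg potassium for $3.28 (total $3.28, still need 0.0 mg).
Filling from the cheapest source first is optimal under one linear minimum: $3.28.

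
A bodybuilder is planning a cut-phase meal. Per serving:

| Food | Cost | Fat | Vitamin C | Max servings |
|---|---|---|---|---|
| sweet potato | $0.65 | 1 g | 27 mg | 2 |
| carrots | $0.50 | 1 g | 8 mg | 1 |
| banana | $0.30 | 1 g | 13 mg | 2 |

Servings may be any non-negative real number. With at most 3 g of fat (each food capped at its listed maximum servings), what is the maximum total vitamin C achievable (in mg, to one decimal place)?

Vitamin C per g fat: sweet potato 27, banana 13, carrots 8.
Take 2 servings of sweet potato: uses 2 g fat, +54.0 mg vitamin C (running total 54.0 mg).
Take 1 serving of banana: uses 1 g fat, +13.0 mg vitamin C (running total 67.0 mg).
Filling greedily by vitamin C-per-g fat is optimal for one linear limit, giving 67.0 mg.

67.0 mg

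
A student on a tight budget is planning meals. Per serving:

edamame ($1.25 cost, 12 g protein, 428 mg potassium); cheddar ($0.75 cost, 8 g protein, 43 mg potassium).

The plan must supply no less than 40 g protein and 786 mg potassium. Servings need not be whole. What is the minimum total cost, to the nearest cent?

$3.95

A basic optimal solution has at most two foods positive. Try each food alone and each pair with both targets met exactly.
edamame only: max(40/12, 786/428) = 3.333 servings → $4.17.
cheddar only: max(40/8, 786/43) = 18.28 servings → $13.71.
edamame + cheddar with both tight: 1.571 servings and 2.644 servings → $3.95.
The minimum over all feasible corners is $3.95.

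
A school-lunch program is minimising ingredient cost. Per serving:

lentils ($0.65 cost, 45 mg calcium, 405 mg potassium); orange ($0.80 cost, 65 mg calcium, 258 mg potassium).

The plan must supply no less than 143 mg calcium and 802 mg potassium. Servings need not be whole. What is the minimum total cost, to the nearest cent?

$1.86

Two binding constraints pin down two serving amounts, so the optimal mix uses at most two foods. The candidates are each food alone (scaled to the tighter of calcium/potassium) and each pair with both constraints tight.
lentils only: max(143/45, 802/405) = 3.178 servings → $2.07.
orange only: max(143/65, 802/258) = 3.109 servings → $2.49.
lentils + orange with both tight: 1.035 servings and 1.483 servings → $1.86.
Cheapest feasible corner: $1.86.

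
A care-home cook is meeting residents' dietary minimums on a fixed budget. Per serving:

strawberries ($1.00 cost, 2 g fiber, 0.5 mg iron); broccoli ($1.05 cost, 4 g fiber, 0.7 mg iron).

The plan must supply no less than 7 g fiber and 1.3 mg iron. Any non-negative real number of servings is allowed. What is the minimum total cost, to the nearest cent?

Minimising a linear cost over {fiber ≥ 7, iron ≥ 1.3, servings ≥ 0} — the optimum is at a vertex, using one or two foods.
strawberries only: max(7/2, 1.3/0.5) = 3.5 servings → $3.50.
broccoli only: max(7/4, 1.3/0.7) = 1.857 servings → $1.95.
strawberries + broccoli with both tight: 0.5 servings and 1.5 servings → $2.08.
So the least-cost plan costs $1.95.

$1.95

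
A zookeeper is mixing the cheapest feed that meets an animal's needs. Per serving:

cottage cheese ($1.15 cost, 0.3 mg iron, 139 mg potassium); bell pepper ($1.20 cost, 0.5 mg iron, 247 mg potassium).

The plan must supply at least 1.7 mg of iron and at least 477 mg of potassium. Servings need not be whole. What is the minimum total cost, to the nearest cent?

$4.08

For a min-cost LP with two ≥-constraints, a basic feasible solution has at most two positive variables.
cottage cheese only: max(1.7/0.3, 477/139) = 5.667 servings → $6.52.
bell pepper only: max(1.7/0.5, 477/247) = 3.4 servings → $4.08.
cottage cheese + bell pepper with both targets exact would need a negative amount; discard.
Cheapest feasible corner: $4.08.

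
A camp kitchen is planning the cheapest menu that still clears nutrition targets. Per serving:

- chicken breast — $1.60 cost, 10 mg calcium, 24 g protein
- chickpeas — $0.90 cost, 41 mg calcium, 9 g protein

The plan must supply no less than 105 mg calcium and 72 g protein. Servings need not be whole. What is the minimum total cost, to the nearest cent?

Check every corner: each single food scaled to meet both minima, and each pair solved so both constraints bind.
chicken breast only: max(105/10, 72/24) = 10.5 servings → $16.80.
chickpeas only: max(105/41, 72/9) = 8 servings → $7.20.
chicken breast + chickpeas with both tight: 2.245 servings and 2.013 servings → $5.40.
So the least-cost plan costs $5.40.

$5.40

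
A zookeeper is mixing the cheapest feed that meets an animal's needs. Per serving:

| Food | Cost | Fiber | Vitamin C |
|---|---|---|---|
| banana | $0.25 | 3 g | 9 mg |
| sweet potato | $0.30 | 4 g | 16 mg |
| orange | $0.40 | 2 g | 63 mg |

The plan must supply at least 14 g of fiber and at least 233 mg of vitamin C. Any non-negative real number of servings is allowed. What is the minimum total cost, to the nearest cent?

$1.85

With two linear requirements the optimum uses one or two foods; enumerate the corners.
banana only: max(14/3, 233/9) = 25.89 servings → $6.47.
sweet potato only: max(14/4, 233/16) = 14.56 servings → $4.37.
orange only: max(14/2, 233/63) = 7 servings → $2.80.
banana + sweet potato with both targets exact would need a negative amount; discard.
banana + orange with both tight: 2.433 servings and 3.351 servings → $1.95.
sweet potato + orange with both tight: 1.891 servings and 3.218 servings → $1.85.
So the least-cost plan costs $1.85.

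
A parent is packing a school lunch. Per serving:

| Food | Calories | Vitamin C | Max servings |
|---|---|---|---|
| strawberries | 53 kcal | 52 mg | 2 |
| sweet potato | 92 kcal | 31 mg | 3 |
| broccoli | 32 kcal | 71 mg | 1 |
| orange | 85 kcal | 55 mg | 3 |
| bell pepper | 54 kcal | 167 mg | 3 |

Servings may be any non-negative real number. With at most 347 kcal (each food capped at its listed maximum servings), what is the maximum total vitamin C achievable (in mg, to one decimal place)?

Vitamin C per kcal: bell pepper 3.093, broccoli 2.219, strawberries 0.9811, orange 0.6471, sweet potato 0.337.
Take 3 servings of bell pepper: uses 162 kcal, +501.0 mg vitamin C (running total 501.0 mg).
Take 1 serving of broccoli: uses 32 kcal, +71.0 mg vitamin C (running total 572.0 mg).
Take 2 servings of strawberries: uses 106 kcal, +104.0 mg vitamin C (running total 676.0 mg).
Take 0.5529 servings of orange: uses 47 kcal, +30.4 mg vitamin C (running total 706.4 mg).
Filling greedily by vitamin C-per-kcal is optimal for one linear limit, giving 706.4 mg.

706.4 mg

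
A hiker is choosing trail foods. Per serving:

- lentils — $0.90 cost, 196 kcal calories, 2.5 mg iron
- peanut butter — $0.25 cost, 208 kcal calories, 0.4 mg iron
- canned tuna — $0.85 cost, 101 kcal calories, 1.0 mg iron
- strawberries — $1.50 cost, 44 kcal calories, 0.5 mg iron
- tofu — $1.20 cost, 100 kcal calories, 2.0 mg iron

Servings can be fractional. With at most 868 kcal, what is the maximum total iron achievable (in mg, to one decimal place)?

17.4 mg

Iron per kcal: tofu 0.02, lentils 0.01276, strawberries 0.01136, canned tuna 0.009901, peanut butter 0.001923.
With no serving limits, spend the whole calories allowance on tofu: 868 kcal / 100 kcal × 2.0 mg = 17.4 mg.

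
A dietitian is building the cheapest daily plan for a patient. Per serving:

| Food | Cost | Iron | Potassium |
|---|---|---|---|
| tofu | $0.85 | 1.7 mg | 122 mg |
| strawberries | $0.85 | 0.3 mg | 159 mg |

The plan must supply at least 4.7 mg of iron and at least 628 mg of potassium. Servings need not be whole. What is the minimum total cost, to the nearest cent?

Compare the cost at each extreme point of the feasible region.
tofu only: max(4.7/1.7, 628/122) = 5.148 servings → $4.38.
strawberries only: max(4.7/0.3, 628/159) = 15.67 servings → $13.32.
tofu + strawberries with both tight: 2.392 servings and 2.115 servings → $3.83.
Cheapest feasible corner: $3.83.

$3.83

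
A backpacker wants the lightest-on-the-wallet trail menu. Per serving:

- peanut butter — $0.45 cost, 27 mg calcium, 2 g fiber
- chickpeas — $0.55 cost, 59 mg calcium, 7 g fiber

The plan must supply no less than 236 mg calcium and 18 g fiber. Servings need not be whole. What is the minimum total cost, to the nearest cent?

At the optimum either one food covers both requirements or two foods hit both targets exactly; no other combination can be cheaper.
peanut butter only: max(236/27, 18/2) = 9 servings → $4.05.
chickpeas only: max(236/59, 18/7) = 4 servings → $2.20.
peanut butter + chickpeas with both tight: 8.31 servings and 0.1972 servings → $3.85.
Cheapest feasible corner: $2.20.

$2.20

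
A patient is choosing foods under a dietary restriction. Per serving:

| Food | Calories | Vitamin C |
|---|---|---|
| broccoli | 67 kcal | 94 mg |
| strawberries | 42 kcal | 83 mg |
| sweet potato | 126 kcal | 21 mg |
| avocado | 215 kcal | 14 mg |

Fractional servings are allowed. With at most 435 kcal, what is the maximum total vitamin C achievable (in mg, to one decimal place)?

859.6 mg

Vitamin C per kcal: strawberries 1.976, broccoli 1.403, sweet potato 0.1667, avocado 0.06512.
With no serving limits, spend the whole calories allowance on strawberries: 435 kcal / 42 kcal × 83 mg = 859.6 mg.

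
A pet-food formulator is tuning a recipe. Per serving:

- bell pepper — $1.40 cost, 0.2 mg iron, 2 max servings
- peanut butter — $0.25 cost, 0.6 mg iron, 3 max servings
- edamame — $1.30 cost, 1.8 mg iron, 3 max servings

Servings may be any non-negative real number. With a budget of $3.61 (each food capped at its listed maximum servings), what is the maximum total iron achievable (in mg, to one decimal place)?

Iron per dollar: peanut butter 2.4, edamame 1.385, bell pepper 0.1429.
Take 3 servings of peanut butter: spends $0.75, +1.8 mg iron (running total 1.8 mg).
Take 2.2 servings of edamame: spends $2.86, +4.0 mg iron (running total 5.8 mg).
Greedy by best ratio exhausts the cost allowance optimally: 5.8 mg.

5.8 mg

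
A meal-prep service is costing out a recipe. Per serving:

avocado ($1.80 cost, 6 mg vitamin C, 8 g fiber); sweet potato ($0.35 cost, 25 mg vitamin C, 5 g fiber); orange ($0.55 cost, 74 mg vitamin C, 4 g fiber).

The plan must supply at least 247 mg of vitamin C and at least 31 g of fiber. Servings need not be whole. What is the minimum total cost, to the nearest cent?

$2.63

A basic optimal solution has at most two foods positive. Try each food alone and each pair with both targets met exactly.
avocado only: max(247/6, 31/8) = 41.17 servings → $74.10.
sweet potato only: max(247/25, 31/5) = 9.88 servings → $3.46.
orange only: max(247/74, 31/4) = 7.75 servings → $4.26.
avocado + sweet potato: the both-tight solution has a negative serving — not a feasible corner.
avocado + orange with both tight: 2.299 servings and 3.151 servings → $5.87.
sweet potato + orange with both tight: 4.837 servings and 1.704 servings → $2.63.
Cheapest feasible corner: $2.63.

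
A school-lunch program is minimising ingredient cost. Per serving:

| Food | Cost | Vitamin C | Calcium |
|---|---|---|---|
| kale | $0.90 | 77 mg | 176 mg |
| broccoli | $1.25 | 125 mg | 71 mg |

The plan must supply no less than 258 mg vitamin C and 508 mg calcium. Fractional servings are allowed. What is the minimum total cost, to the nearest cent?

kale only: max(258/77, 508/176) = 3.351 servings → $3.02.
broccoli only: max(258/125, 508/71) = 7.155 servings → $8.94.
kale + broccoli with both tight: 2.733 servings and 0.3806 servings → $2.94.
The minimum over all feasible corners is $2.94.

$2.94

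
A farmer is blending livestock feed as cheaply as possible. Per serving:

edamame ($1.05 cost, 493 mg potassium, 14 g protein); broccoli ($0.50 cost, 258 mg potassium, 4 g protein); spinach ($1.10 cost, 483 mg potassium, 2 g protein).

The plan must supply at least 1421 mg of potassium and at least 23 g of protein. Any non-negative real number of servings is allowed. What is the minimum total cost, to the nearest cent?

An LP optimum is at a vertex; with two nutrient constraints at most two foods are used. Check each candidate.
edamame only: max(1421/493, 23/14) = 2.882 servings → $3.03.
broccoli only: max(1421/258, 23/4) = 5.75 servings → $2.88.
spinach only: max(1421/483, 23/2) = 11.5 servings → $12.65.
edamame + broccoli with both tight: 0.1524 servings and 5.216 servings → $2.77.
edamame + spinach with both tight: 1.431 servings and 1.481 servings → $3.13.
broccoli + spinach: intersection lies outside the first quadrant.
Cheapest feasible corner: $2.77.

$2.77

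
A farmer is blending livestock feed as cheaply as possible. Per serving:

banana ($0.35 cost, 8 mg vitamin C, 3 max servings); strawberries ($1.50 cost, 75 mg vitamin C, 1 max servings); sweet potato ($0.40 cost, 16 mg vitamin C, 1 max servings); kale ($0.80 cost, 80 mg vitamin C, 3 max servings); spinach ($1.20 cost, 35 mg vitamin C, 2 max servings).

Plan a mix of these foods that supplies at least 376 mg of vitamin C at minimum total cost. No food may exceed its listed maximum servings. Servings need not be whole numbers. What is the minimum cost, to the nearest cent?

Cost per mg of vitamin C: kale $0.0100, strawberries $0.0200, sweet potato $0.0250, spinach $0.0343, banana $0.0437.
Take 3 servings of kale: +240.0 mg vitamin C for $2.40 (total $2.40, still need 136.0 mg).
Take 1 serving of strawberries: +75.0 mg vitamin C for $1.50 (total $3.90, still need 61.0 mg).
Take 1 serving of sweet potato: +16.0 mg vitamin C for $0.40 (total $4.30, still need 45.0 mg).
Take 1.286 servings of spinach: +45.0 mg vitamin C for $1.54 (total $5.84, still need 0.0 mg).
Filling from the cheapest source first is optimal under one linear minimum: $5.84.

$5.84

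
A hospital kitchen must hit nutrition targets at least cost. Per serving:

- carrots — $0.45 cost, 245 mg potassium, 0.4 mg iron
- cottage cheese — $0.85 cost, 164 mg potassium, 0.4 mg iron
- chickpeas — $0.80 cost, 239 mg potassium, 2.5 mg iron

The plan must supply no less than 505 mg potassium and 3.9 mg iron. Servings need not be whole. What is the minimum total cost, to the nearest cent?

$1.45

A basic optimal solution has at most two foods positive. Try each food alone and each pair with both targets met exactly.
carrots only: max(505/245, 3.9/0.4) = 9.75 servings → $4.39.
cottage cheese only: max(505/164, 3.9/0.4) = 9.75 servings → $8.29.
chickpeas only: max(505/239, 3.9/2.5) = 2.113 servings → $1.69.
carrots + cottage cheese: the both-tight solution has a negative serving — not a feasible corner.
carrots + chickpeas with both tight: 0.6392 servings and 1.458 servings → $1.45.
cottage cheese + chickpeas with both tight: 1.051 servings and 1.392 servings → $2.01.
The minimum over all feasible corners is $1.45.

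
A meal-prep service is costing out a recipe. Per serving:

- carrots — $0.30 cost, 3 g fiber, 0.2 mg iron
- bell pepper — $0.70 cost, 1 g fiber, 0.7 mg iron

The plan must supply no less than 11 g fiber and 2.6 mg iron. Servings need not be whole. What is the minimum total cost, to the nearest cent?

With two linear requirements the optimum uses one or two foods; enumerate the corners.
carrots only: max(11/3, 2.6/0.2) = 13 servings → $3.90.
bell pepper only: max(11/1, 2.6/0.7) = 11 servings → $7.70.
carrots + bell pepper with both tight: 2.684 servings and 2.947 servings → $2.87.
The minimum over all feasible corners is $2.87.

$2.87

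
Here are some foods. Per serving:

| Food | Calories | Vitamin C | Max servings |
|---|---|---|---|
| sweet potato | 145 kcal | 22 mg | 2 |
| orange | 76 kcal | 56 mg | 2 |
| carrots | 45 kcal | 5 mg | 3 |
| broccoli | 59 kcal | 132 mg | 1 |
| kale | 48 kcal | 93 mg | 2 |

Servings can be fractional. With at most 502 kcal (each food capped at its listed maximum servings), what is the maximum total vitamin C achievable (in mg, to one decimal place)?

459.6 mg

Vitamin C per kcal: broccoli 2.237, kale 1.938, orange 0.7368, sweet potato 0.1517, carrots 0.1111.
Take 1 serving of broccoli: uses 59 kcal, +132.0 mg vitamin C (running total 132.0 mg).
Take 2 servings of kale: uses 96 kcal, +186.0 mg vitamin C (running total 318.0 mg).
Take 2 servings of orange: uses 152 kcal, +112.0 mg vitamin C (running total 430.0 mg).
Take 1.345 servings of sweet potato: uses 195 kcal, +29.6 mg vitamin C (running total 459.6 mg).
Filling greedily by vitamin C-per-kcal is optimal for one linear limit, giving 459.6 mg.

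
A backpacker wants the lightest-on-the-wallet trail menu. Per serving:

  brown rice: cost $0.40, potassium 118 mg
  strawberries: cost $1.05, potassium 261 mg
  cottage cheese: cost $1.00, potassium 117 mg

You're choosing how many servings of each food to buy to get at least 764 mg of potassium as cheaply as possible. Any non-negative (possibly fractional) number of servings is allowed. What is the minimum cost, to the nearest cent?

Cost per mg of potassium: brown rice $0.0034, strawberries $0.0040, cottage cheese $0.0085.
With no serving limits, use only brown rice: 764 mg / 118 mg = 6.475 servings × $0.40 = $2.59.

$2.59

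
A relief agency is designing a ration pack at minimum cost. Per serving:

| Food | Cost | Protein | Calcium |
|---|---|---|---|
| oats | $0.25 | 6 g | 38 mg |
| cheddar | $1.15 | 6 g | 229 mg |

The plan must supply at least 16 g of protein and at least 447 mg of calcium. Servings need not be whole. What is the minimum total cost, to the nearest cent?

With two linear requirements the optimum uses one or two foods; enumerate the corners.
oats only: max(16/6, 447/38) = 11.76 servings → $2.94.
cheddar only: max(16/6, 447/229) = 2.667 servings → $3.07.
oats + cheddar with both tight: 0.8569 servings and 1.81 servings → $2.30.
So the least-cost plan costs $2.30.

$2.30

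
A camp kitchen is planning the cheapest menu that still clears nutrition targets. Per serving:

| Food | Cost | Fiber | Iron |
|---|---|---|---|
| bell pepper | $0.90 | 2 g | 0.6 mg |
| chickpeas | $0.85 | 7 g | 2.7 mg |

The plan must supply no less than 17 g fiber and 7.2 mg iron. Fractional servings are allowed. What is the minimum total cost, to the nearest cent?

With two linear requirements the optimum uses one or two foods; enumerate the corners.
bell pepper only: max(17/2, 7.2/0.6) = 12 servings → $10.80.
chickpeas only: max(17/7, 7.2/2.7) = 2.667 servings → $2.27.
bell pepper + chickpeas: intersection lies outside the first quadrant.
The minimum over all feasible corners is $2.27.

$2.27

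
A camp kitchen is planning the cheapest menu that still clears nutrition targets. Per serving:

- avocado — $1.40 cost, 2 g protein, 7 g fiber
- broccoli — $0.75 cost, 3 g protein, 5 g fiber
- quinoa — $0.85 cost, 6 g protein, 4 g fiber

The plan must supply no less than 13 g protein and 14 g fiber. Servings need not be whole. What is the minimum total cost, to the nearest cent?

This is a tiny linear program; its minimum lies at a vertex of the feasible set. List the vertices and price them.
avocado only: max(13/2, 14/7) = 6.5 servings → $9.10.
broccoli only: max(13/3, 14/5) = 4.333 servings → $3.25.
quinoa only: max(13/6, 14/4) = 3.5 servings → $2.98.
avocado + broccoli with both targets exact would need a negative amount; discard.
avocado + quinoa with both tight: 0.9412 servings and 1.853 servings → $2.89.
broccoli + quinoa with both tight: 1.778 servings and 1.278 servings → $2.42.
The minimum over all feasible corners is $2.42.

$2.42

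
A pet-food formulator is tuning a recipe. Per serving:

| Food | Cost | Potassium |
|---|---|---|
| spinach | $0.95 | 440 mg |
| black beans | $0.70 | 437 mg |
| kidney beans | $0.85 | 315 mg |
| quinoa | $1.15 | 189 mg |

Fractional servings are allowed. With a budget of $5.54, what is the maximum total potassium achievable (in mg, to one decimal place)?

3458.5 mg

Potassium per dollar: black beans 624.3, spinach 463.2, kidney beans 370.6, quinoa 164.3.
With no serving limits, spend the whole cost allowance on black beans: $5.54 / $0.70 × 437 mg = 3458.5 mg.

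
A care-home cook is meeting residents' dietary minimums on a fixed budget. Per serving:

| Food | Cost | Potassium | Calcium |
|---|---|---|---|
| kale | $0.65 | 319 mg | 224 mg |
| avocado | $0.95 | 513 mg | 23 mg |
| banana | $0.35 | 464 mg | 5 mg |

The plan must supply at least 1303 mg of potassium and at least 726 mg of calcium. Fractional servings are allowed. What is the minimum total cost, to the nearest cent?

kale only: max(1303/319, 726/224) = 4.085 servings → $2.66.
avocado only: max(1303/513, 726/23) = 31.57 servings → $29.99.
banana only: max(1303/464, 726/5) = 145.2 servings → $50.82.
kale + avocado with both tight: 3.184 servings and 0.5603 servings → $2.60.
kale + banana with both tight: 3.228 servings and 0.589 servings → $2.30.
avocado + banana with both targets exact would need a negative amount; discard.
So the least-cost plan costs $2.30.

$2.30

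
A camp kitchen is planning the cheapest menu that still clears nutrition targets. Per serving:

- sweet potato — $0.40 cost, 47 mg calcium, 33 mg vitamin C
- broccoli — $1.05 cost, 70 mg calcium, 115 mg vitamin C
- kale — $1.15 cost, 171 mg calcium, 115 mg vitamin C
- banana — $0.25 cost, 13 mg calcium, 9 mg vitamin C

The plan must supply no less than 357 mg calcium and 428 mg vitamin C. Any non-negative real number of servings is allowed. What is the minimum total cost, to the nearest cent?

Compare the cost at each extreme point of the feasible region.
sweet potato only: max(357/47, 428/33) = 12.97 servings → $5.19.
broccoli only: max(357/70, 428/115) = 5.1 servings → $5.36.
kale only: max(357/171, 428/115) = 3.722 servings → $4.28.
banana only: max(357/13, 428/9) = 47.56 servings → $11.89.
sweet potato + broccoli with both tight: 3.585 servings and 2.693 servings → $4.26.
sweet potato + kale: intersection lies outside the first quadrant.
sweet potato + banana: intersection lies outside the first quadrant.
broccoli + kale with both tight: 2.767 servings and 0.9552 servings → $4.00.
broccoli + banana with both tight: 2.718 servings and 12.83 servings → $6.06.
kale + banana: the both-tight solution has a negative serving — not a feasible corner.
The minimum over all feasible corners is $4.00.

$4.00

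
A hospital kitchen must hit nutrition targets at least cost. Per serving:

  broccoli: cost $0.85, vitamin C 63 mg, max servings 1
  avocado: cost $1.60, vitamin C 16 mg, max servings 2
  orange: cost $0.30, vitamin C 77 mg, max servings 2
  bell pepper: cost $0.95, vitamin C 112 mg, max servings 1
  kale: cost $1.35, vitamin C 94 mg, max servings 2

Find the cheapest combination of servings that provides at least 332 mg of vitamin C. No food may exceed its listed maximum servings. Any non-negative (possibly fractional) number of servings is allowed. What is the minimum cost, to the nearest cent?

Cost per mg of vitamin C: orange $0.0039, bell pepper $0.0085, broccoli $0.0135, kale $0.0144, avocado $0.1000.
Take 2 servings of orange: +154.0 mg vitamin C for $0.60 (total $0.60, still need 178.0 mg).
Take 1 serving of bell pepper: +112.0 mg vitamin C for $0.95 (total $1.55, still need 66.0 mg).
Take 1 serving of broccoli: +63.0 mg vitamin C for $0.85 (total $2.40, still need 3.0 mg).
Take 0.03191 servings of kale: +3.0 mg vitamin C for $0.04 (total $2.44, still need 0.0 mg).
Greedy by cheapest-per-mg is optimal for a single linear constraint, so the minimum cost is $2.44.

$2.44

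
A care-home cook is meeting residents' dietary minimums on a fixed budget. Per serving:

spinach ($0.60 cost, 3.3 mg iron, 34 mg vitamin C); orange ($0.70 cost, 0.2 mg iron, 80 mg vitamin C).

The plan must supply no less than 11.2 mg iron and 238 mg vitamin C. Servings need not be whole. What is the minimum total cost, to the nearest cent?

spinach only: max(11.2/3.3, 238/34) = 7 servings → $4.20.
orange only: max(11.2/0.2, 238/80) = 56 servings → $39.20.
spinach + orange with both tight: 3.299 servings and 1.573 servings → $3.08.
Cheapest feasible corner: $3.08.

$3.08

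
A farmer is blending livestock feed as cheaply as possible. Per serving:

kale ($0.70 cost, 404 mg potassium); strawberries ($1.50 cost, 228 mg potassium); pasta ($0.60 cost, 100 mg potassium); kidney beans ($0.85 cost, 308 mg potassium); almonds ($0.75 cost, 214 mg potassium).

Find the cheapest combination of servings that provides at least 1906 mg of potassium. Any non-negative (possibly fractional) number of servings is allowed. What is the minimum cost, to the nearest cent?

Cost per mg of potassium: kale $0.0017, kidney beans $0.0028, almonds $0.0035, pasta $0.0060, strawberries $0.0066.
With no serving limits, use only kale: 1906 mg / 404 mg = 4.718 servings × $0.70 = $3.30.

$3.30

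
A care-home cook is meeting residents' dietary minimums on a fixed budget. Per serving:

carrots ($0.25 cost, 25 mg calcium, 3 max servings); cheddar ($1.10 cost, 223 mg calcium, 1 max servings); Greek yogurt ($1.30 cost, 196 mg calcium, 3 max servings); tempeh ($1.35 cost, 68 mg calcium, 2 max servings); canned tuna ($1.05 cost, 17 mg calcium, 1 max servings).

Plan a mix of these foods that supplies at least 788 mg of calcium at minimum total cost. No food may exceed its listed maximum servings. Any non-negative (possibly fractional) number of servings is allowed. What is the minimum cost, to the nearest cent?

$4.85

Cost per mg of calcium: cheddar $0.0049, Greek yogurt $0.0066, carrots $0.0100, tempeh $0.0199, canned tuna $0.0618.
Take 1 serving of cheddar: +223.0 mg calcium for $1.10 (total $1.10, still need 565.0 mg).
Take 2.883 servings of Greek yogurt: +565.0 mg calcium for $3.75 (total $4.85, still need 0.0 mg).
Greedy by cheapest-per-mg is optimal for a single linear constraint, so the minimum cost is $4.85.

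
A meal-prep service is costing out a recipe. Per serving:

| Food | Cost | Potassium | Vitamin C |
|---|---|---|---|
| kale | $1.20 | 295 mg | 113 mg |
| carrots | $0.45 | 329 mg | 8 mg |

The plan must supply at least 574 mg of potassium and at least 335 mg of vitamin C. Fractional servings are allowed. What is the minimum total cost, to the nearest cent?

A basic optimal solution has at most two foods positive. Try each food alone and each pair with both targets met exactly.
kale only: max(574/295, 335/113) = 2.965 servings → $3.56.
carrots only: max(574/329, 335/8) = 41.88 servings → $18.84.
kale + carrots: the both-tight solution has a negative serving — not a feasible corner.
So the least-cost plan costs $3.56.

$3.56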